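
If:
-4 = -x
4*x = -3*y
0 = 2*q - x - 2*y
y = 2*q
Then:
No Solution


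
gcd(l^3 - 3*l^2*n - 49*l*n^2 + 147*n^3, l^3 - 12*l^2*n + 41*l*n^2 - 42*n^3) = l^2 - 10*l*n + 21*n^2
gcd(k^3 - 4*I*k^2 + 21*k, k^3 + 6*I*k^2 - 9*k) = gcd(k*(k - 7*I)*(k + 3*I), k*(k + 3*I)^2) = k^2 + 3*I*k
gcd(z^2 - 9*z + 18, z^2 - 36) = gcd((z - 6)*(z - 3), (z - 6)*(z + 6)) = z - 6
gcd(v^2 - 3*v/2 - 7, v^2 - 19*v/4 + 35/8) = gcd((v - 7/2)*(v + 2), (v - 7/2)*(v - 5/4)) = v - 7/2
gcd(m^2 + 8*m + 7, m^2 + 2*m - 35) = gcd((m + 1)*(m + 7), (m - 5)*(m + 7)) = m + 7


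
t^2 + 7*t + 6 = (t + 1)*(t + 6)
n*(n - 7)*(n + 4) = n^3 - 3*n^2 - 28*n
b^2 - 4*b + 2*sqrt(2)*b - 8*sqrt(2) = (b - 4)*(b + 2*sqrt(2))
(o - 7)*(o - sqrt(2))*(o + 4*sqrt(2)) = o^3 - 7*o^2 + 3*sqrt(2)*o^2 - 21*sqrt(2)*o - 8*o + 56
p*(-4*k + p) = -4*k*p + p^2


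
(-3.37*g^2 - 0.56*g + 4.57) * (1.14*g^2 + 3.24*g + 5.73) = -3.8418*g^4 - 11.5572*g^3 - 15.9147*g^2 + 11.598*g + 26.1861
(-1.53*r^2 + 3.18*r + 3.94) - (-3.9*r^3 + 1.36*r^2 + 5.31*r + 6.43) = 3.9*r^3 - 2.89*r^2 - 2.13*r - 2.49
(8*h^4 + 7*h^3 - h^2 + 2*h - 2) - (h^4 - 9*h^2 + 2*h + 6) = 7*h^4 + 7*h^3 + 8*h^2 - 8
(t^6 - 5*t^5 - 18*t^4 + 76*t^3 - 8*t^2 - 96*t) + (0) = t^6 - 5*t^5 - 18*t^4 + 76*t^3 - 8*t^2 - 96*t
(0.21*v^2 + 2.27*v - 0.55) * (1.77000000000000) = 0.3717*v^2 + 4.0179*v - 0.9735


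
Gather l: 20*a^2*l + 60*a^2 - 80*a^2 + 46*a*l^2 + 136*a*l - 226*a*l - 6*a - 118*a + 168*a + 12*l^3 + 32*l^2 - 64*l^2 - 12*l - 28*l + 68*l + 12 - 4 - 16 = -20*a^2 + 44*a + 12*l^3 + l^2*(46*a - 32) + l*(20*a^2 - 90*a + 28) - 8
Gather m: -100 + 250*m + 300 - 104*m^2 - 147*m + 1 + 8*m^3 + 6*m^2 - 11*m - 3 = 8*m^3 - 98*m^2 + 92*m + 198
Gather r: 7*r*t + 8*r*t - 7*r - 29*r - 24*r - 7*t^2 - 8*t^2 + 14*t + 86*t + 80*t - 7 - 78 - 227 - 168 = r*(15*t - 60) - 15*t^2 + 180*t - 480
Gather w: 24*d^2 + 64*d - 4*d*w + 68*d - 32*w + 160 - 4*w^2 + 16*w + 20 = 24*d^2 + 132*d - 4*w^2 + w*(-4*d - 16) + 180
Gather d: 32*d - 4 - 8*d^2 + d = -8*d^2 + 33*d - 4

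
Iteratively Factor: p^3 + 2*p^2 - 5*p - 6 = (p + 3)*(p^2 - p - 2) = (p + 1)*(p + 3)*(p - 2)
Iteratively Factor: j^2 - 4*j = (j)*(j - 4)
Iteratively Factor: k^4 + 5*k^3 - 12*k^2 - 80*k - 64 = (k + 4)*(k^3 + k^2 - 16*k - 16) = (k + 4)^2*(k^2 - 3*k - 4) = (k + 1)*(k + 4)^2*(k - 4)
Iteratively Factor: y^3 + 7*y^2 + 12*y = (y + 3)*(y^2 + 4*y) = (y + 3)*(y + 4)*(y)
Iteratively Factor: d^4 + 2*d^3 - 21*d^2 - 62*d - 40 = (d + 2)*(d^3 - 21*d - 20) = (d - 5)*(d + 2)*(d^2 + 5*d + 4) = (d - 5)*(d + 2)*(d + 4)*(d + 1)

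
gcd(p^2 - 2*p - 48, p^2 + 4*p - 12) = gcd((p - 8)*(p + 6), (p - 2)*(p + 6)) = p + 6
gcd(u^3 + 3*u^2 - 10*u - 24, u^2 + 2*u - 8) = u + 4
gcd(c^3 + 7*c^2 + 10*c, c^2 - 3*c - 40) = c + 5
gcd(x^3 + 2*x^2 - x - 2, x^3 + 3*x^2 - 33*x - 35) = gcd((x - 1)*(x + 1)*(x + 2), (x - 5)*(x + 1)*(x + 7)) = x + 1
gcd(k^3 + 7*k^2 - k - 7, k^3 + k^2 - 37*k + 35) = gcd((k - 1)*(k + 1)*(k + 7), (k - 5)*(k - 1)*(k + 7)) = k^2 + 6*k - 7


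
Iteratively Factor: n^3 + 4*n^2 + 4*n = (n)*(n^2 + 4*n + 4) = n*(n + 2)*(n + 2)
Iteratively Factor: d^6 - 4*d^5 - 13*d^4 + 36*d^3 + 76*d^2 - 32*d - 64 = (d - 4)*(d^5 - 13*d^3 - 16*d^2 + 12*d + 16) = (d - 4)*(d + 2)*(d^4 - 2*d^3 - 9*d^2 + 2*d + 8) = (d - 4)*(d + 2)^2*(d^3 - 4*d^2 - d + 4) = (d - 4)*(d - 1)*(d + 2)^2*(d^2 - 3*d - 4) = (d - 4)^2*(d - 1)*(d + 2)^2*(d + 1)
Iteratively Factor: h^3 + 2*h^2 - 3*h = (h - 1)*(h^2 + 3*h) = (h - 1)*(h + 3)*(h)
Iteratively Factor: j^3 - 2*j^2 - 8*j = (j - 4)*(j^2 + 2*j) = j*(j - 4)*(j + 2)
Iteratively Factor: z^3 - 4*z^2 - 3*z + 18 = (z - 3)*(z^2 - z - 6) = (z - 3)^2*(z + 2)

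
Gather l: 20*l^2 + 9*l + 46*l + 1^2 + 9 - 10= 20*l^2 + 55*l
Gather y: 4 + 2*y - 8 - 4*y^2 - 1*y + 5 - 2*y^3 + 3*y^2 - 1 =-2*y^3 - y^2 + y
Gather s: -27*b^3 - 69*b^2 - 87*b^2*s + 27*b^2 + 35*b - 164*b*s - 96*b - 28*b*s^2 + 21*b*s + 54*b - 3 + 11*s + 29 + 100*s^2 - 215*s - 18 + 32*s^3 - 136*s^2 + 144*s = -27*b^3 - 42*b^2 - 7*b + 32*s^3 + s^2*(-28*b - 36) + s*(-87*b^2 - 143*b - 60) + 8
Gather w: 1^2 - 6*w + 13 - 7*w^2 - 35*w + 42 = -7*w^2 - 41*w + 56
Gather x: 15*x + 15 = 15*x + 15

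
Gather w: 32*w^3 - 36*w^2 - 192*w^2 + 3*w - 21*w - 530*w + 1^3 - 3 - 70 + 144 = 32*w^3 - 228*w^2 - 548*w + 72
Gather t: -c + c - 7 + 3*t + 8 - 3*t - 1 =0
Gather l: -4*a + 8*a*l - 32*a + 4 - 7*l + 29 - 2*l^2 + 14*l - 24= -36*a - 2*l^2 + l*(8*a + 7) + 9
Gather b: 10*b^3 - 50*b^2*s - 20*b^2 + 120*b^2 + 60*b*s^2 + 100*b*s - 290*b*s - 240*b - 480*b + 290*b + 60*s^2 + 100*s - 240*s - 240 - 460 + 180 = 10*b^3 + b^2*(100 - 50*s) + b*(60*s^2 - 190*s - 430) + 60*s^2 - 140*s - 520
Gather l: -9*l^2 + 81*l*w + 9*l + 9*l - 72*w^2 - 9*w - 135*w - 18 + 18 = -9*l^2 + l*(81*w + 18) - 72*w^2 - 144*w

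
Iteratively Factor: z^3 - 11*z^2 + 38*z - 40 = (z - 2)*(z^2 - 9*z + 20) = (z - 4)*(z - 2)*(z - 5)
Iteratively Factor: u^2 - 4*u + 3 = (u - 3)*(u - 1)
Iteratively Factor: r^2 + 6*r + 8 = (r + 2)*(r + 4)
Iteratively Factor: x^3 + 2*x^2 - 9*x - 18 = (x - 3)*(x^2 + 5*x + 6) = (x - 3)*(x + 2)*(x + 3)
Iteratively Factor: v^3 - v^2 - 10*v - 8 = (v + 2)*(v^2 - 3*v - 4) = (v - 4)*(v + 2)*(v + 1)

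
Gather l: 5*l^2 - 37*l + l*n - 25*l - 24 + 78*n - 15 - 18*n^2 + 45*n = 5*l^2 + l*(n - 62) - 18*n^2 + 123*n - 39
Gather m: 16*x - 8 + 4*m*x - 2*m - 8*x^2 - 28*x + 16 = m*(4*x - 2) - 8*x^2 - 12*x + 8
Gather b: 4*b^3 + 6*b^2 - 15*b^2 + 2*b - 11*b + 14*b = 4*b^3 - 9*b^2 + 5*b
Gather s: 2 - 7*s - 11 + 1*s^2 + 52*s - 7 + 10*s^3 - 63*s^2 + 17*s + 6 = 10*s^3 - 62*s^2 + 62*s - 10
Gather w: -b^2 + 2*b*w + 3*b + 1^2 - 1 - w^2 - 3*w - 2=-b^2 + 3*b - w^2 + w*(2*b - 3) - 2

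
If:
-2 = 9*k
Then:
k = -2/9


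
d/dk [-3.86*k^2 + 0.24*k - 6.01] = 0.24 - 7.72*k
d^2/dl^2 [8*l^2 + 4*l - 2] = 16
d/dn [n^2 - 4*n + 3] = 2*n - 4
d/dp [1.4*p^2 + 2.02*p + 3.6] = 2.8*p + 2.02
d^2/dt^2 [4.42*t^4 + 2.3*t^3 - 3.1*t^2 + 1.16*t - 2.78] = 53.04*t^2 + 13.8*t - 6.2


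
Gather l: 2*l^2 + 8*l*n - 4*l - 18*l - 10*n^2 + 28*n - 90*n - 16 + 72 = 2*l^2 + l*(8*n - 22) - 10*n^2 - 62*n + 56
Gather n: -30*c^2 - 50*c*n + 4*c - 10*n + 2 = -30*c^2 + 4*c + n*(-50*c - 10) + 2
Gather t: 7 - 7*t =7 - 7*t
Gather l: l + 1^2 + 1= l + 2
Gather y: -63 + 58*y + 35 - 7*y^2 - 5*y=-7*y^2 + 53*y - 28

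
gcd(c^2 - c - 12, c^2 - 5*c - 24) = c + 3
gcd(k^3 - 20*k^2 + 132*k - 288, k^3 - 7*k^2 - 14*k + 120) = k - 6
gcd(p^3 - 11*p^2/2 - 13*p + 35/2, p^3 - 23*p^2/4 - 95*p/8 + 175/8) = p^2 - 9*p/2 - 35/2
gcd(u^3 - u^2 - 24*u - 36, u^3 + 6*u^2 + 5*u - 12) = u + 3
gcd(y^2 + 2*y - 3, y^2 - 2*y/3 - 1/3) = y - 1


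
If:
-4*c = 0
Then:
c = 0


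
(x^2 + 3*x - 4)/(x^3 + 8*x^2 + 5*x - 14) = (x + 4)/(x^2 + 9*x + 14)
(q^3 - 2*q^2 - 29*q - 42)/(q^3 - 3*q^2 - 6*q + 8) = (q^2 - 4*q - 21)/(q^2 - 5*q + 4)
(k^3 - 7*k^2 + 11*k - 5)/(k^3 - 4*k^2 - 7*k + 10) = (k - 1)/(k + 2)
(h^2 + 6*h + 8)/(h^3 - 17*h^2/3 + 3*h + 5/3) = 3*(h^2 + 6*h + 8)/(3*h^3 - 17*h^2 + 9*h + 5)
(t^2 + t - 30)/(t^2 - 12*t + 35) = (t + 6)/(t - 7)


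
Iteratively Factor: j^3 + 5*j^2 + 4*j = (j)*(j^2 + 5*j + 4) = j*(j + 1)*(j + 4)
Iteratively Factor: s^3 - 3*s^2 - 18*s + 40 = (s - 2)*(s^2 - s - 20) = (s - 5)*(s - 2)*(s + 4)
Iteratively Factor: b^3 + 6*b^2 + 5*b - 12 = (b + 3)*(b^2 + 3*b - 4) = (b + 3)*(b + 4)*(b - 1)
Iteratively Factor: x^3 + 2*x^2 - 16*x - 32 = (x + 4)*(x^2 - 2*x - 8) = (x + 2)*(x + 4)*(x - 4)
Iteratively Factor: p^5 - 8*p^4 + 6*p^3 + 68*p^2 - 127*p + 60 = (p - 1)*(p^4 - 7*p^3 - p^2 + 67*p - 60) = (p - 1)^2*(p^3 - 6*p^2 - 7*p + 60) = (p - 5)*(p - 1)^2*(p^2 - p - 12) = (p - 5)*(p - 4)*(p - 1)^2*(p + 3)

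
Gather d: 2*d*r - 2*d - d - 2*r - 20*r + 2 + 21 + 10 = d*(2*r - 3) - 22*r + 33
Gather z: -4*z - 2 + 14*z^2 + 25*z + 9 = 14*z^2 + 21*z + 7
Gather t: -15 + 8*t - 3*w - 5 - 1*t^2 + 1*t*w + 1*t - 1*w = -t^2 + t*(w + 9) - 4*w - 20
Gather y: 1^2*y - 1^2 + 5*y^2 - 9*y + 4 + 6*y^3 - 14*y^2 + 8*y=6*y^3 - 9*y^2 + 3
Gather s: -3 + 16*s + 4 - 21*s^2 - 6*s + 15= -21*s^2 + 10*s + 16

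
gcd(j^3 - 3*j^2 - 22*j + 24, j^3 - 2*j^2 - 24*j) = j^2 - 2*j - 24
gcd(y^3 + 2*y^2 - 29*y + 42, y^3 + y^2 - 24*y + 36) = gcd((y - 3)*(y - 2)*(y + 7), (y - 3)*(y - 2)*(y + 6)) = y^2 - 5*y + 6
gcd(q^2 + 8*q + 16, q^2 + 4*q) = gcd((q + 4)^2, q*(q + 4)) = q + 4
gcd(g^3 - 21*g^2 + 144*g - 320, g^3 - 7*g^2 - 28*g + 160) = g - 8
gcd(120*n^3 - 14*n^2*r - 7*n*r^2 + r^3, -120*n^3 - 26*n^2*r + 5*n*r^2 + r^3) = -20*n^2 - n*r + r^2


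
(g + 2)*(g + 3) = g^2 + 5*g + 6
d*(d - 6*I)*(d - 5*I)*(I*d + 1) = I*d^4 + 12*d^3 - 41*I*d^2 - 30*d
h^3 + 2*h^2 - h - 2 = (h - 1)*(h + 1)*(h + 2)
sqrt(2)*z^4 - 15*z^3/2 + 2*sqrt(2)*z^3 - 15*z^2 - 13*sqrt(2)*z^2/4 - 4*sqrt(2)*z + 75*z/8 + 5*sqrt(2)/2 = (z - 1/2)*(z + 5/2)*(z - 4*sqrt(2))*(sqrt(2)*z + 1/2)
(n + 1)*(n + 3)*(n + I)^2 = n^4 + 4*n^3 + 2*I*n^3 + 2*n^2 + 8*I*n^2 - 4*n + 6*I*n - 3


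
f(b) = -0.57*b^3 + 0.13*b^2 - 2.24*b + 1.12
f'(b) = -1.71*b^2 + 0.26*b - 2.24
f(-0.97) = 3.94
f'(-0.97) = -4.10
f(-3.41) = 32.87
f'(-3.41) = -23.01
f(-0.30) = 1.82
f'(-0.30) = -2.47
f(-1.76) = 8.57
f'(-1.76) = -7.99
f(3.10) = -21.56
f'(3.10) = -17.87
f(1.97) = -7.15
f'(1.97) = -8.36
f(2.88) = -17.87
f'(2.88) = -15.67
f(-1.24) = 5.18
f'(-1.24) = -5.19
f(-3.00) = 24.40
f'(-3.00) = -18.41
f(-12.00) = 1031.68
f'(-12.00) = -251.60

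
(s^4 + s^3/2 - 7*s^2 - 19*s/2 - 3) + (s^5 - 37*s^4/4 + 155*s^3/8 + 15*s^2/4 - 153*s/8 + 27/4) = s^5 - 33*s^4/4 + 159*s^3/8 - 13*s^2/4 - 229*s/8 + 15/4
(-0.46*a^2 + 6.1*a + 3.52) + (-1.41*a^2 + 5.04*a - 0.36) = -1.87*a^2 + 11.14*a + 3.16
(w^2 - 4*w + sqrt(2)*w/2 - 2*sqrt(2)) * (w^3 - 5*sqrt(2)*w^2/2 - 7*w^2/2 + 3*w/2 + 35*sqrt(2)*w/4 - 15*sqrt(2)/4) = w^5 - 15*w^4/2 - 2*sqrt(2)*w^4 + 13*w^3 + 15*sqrt(2)*w^3 - 31*sqrt(2)*w^2 + 51*w^2/4 - 155*w/4 + 12*sqrt(2)*w + 15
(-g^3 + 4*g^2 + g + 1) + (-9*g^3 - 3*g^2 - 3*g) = -10*g^3 + g^2 - 2*g + 1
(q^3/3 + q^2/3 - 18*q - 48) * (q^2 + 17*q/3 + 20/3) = q^5/3 + 20*q^4/9 - 125*q^3/9 - 1330*q^2/9 - 392*q - 320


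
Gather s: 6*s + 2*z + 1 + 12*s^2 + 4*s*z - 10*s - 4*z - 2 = 12*s^2 + s*(4*z - 4) - 2*z - 1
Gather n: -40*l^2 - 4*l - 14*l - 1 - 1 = -40*l^2 - 18*l - 2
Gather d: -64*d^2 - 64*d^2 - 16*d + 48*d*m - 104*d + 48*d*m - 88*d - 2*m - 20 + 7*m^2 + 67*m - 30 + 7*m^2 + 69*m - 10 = -128*d^2 + d*(96*m - 208) + 14*m^2 + 134*m - 60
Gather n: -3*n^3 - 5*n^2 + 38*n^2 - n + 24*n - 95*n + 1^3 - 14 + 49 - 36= -3*n^3 + 33*n^2 - 72*n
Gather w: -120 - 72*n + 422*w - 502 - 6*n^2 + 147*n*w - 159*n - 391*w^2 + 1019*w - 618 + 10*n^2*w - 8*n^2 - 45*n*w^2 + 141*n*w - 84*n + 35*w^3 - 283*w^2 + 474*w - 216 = -14*n^2 - 315*n + 35*w^3 + w^2*(-45*n - 674) + w*(10*n^2 + 288*n + 1915) - 1456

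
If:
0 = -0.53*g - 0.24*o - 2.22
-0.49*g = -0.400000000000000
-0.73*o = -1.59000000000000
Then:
No Solution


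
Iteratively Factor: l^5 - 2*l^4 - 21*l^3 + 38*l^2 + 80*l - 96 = (l - 4)*(l^4 + 2*l^3 - 13*l^2 - 14*l + 24) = (l - 4)*(l - 3)*(l^3 + 5*l^2 + 2*l - 8) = (l - 4)*(l - 3)*(l + 2)*(l^2 + 3*l - 4) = (l - 4)*(l - 3)*(l - 1)*(l + 2)*(l + 4)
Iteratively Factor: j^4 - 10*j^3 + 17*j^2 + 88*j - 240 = (j + 3)*(j^3 - 13*j^2 + 56*j - 80) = (j - 4)*(j + 3)*(j^2 - 9*j + 20) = (j - 5)*(j - 4)*(j + 3)*(j - 4)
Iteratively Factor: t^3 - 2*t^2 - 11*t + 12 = (t - 1)*(t^2 - t - 12) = (t - 1)*(t + 3)*(t - 4)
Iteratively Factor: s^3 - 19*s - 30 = (s + 2)*(s^2 - 2*s - 15) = (s + 2)*(s + 3)*(s - 5)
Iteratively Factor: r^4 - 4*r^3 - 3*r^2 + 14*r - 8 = (r - 1)*(r^3 - 3*r^2 - 6*r + 8) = (r - 1)*(r + 2)*(r^2 - 5*r + 4) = (r - 4)*(r - 1)*(r + 2)*(r - 1)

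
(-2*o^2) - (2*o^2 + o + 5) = -4*o^2 - o - 5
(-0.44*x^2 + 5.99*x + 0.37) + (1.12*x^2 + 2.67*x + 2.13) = 0.68*x^2 + 8.66*x + 2.5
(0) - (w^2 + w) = -w^2 - w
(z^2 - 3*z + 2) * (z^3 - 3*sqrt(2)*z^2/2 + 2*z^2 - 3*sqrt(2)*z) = z^5 - 3*sqrt(2)*z^4/2 - z^4 - 4*z^3 + 3*sqrt(2)*z^3/2 + 4*z^2 + 6*sqrt(2)*z^2 - 6*sqrt(2)*z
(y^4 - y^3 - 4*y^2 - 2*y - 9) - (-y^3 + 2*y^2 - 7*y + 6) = y^4 - 6*y^2 + 5*y - 15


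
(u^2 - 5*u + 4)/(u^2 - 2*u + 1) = (u - 4)/(u - 1)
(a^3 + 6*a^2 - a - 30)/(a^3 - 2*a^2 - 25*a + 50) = (a + 3)/(a - 5)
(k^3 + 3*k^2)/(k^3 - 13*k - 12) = k^2/(k^2 - 3*k - 4)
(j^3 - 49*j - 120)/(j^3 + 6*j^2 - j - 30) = (j - 8)/(j - 2)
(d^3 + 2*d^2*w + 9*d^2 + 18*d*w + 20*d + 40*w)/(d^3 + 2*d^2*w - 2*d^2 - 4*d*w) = (d^2 + 9*d + 20)/(d*(d - 2))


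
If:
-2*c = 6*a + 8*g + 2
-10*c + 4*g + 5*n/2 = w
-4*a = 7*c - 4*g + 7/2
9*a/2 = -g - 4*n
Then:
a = 256*w/1061 - 2691/2122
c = 1161/2122 - 224*w/1061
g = 2395/4244 - 136*w/1061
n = 1364/1061 - 254*w/1061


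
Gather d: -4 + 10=6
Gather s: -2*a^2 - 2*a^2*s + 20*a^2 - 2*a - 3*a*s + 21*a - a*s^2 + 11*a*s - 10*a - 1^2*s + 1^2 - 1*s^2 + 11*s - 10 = 18*a^2 + 9*a + s^2*(-a - 1) + s*(-2*a^2 + 8*a + 10) - 9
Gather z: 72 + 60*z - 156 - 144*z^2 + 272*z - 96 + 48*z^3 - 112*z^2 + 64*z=48*z^3 - 256*z^2 + 396*z - 180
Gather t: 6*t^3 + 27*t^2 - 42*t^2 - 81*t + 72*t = 6*t^3 - 15*t^2 - 9*t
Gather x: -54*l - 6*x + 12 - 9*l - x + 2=-63*l - 7*x + 14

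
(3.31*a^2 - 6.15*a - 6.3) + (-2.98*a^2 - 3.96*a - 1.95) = 0.33*a^2 - 10.11*a - 8.25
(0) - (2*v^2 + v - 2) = -2*v^2 - v + 2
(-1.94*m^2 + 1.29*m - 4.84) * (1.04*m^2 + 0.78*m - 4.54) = -2.0176*m^4 - 0.1716*m^3 + 4.7802*m^2 - 9.6318*m + 21.9736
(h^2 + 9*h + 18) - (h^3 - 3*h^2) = -h^3 + 4*h^2 + 9*h + 18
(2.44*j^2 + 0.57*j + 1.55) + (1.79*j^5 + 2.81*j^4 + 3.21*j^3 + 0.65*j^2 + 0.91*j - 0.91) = 1.79*j^5 + 2.81*j^4 + 3.21*j^3 + 3.09*j^2 + 1.48*j + 0.64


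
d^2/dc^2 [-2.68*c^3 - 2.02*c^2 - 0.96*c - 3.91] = -16.08*c - 4.04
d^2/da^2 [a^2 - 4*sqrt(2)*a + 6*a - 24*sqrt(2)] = 2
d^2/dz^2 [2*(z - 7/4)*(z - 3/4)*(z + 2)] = 12*z - 2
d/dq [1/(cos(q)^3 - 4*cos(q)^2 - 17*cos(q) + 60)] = (3*cos(q)^2 - 8*cos(q) - 17)*sin(q)/(cos(q)^3 - 4*cos(q)^2 - 17*cos(q) + 60)^2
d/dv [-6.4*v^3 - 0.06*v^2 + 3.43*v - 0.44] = -19.2*v^2 - 0.12*v + 3.43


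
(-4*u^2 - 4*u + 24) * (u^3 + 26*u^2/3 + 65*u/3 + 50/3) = -4*u^5 - 116*u^4/3 - 292*u^3/3 + 164*u^2/3 + 1360*u/3 + 400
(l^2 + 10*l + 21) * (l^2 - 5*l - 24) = l^4 + 5*l^3 - 53*l^2 - 345*l - 504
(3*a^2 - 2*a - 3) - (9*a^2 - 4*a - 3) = -6*a^2 + 2*a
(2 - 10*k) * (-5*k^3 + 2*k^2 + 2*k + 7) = 50*k^4 - 30*k^3 - 16*k^2 - 66*k + 14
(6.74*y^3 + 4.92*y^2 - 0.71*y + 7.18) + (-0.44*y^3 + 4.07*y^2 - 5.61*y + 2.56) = 6.3*y^3 + 8.99*y^2 - 6.32*y + 9.74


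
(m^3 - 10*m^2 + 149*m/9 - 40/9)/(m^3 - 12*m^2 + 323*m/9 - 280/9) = (3*m - 1)/(3*m - 7)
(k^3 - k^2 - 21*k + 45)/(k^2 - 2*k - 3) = (k^2 + 2*k - 15)/(k + 1)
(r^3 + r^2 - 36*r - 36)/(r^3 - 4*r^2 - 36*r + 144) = (r + 1)/(r - 4)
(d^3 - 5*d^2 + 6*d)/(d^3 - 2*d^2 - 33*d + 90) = d*(d - 2)/(d^2 + d - 30)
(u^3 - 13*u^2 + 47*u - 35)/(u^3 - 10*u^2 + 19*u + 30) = (u^2 - 8*u + 7)/(u^2 - 5*u - 6)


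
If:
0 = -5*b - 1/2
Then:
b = -1/10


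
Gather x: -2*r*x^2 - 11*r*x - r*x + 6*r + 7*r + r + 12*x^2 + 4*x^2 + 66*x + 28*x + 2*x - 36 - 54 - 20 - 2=14*r + x^2*(16 - 2*r) + x*(96 - 12*r) - 112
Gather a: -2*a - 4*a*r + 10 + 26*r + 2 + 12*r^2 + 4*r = a*(-4*r - 2) + 12*r^2 + 30*r + 12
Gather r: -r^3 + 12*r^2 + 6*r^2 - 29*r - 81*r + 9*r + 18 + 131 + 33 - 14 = -r^3 + 18*r^2 - 101*r + 168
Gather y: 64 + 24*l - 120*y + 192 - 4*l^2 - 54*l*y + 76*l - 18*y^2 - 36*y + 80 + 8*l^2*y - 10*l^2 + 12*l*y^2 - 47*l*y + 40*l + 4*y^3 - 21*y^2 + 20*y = -14*l^2 + 140*l + 4*y^3 + y^2*(12*l - 39) + y*(8*l^2 - 101*l - 136) + 336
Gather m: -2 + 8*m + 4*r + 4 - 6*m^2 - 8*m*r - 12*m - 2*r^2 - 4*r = -6*m^2 + m*(-8*r - 4) - 2*r^2 + 2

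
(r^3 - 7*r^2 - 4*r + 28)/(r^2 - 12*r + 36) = (r^3 - 7*r^2 - 4*r + 28)/(r^2 - 12*r + 36)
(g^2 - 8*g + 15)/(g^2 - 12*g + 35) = (g - 3)/(g - 7)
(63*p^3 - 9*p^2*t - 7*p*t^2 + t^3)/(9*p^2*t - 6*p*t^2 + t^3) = (21*p^2 + 4*p*t - t^2)/(t*(3*p - t))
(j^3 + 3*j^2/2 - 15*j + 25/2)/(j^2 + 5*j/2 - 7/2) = (2*j^2 + 5*j - 25)/(2*j + 7)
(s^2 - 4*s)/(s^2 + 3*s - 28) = s/(s + 7)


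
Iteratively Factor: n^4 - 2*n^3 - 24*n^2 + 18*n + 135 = (n + 3)*(n^3 - 5*n^2 - 9*n + 45) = (n - 3)*(n + 3)*(n^2 - 2*n - 15) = (n - 5)*(n - 3)*(n + 3)*(n + 3)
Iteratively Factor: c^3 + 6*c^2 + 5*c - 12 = (c - 1)*(c^2 + 7*c + 12) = (c - 1)*(c + 3)*(c + 4)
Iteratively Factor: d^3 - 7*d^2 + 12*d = (d - 4)*(d^2 - 3*d) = d*(d - 4)*(d - 3)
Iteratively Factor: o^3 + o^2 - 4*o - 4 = (o - 2)*(o^2 + 3*o + 2) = (o - 2)*(o + 1)*(o + 2)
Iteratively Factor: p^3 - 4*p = (p)*(p^2 - 4) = p*(p + 2)*(p - 2)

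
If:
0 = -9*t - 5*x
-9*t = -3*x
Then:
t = 0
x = 0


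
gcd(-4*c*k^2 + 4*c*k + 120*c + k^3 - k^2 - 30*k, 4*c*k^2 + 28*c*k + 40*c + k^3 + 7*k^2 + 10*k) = k + 5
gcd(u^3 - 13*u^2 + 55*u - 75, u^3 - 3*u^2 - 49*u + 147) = u - 3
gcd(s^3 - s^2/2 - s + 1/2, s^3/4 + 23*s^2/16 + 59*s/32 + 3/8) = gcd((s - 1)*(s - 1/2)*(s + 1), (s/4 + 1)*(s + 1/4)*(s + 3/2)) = 1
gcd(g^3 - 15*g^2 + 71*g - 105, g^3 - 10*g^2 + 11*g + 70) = g^2 - 12*g + 35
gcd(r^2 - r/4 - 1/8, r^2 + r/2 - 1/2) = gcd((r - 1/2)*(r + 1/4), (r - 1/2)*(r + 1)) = r - 1/2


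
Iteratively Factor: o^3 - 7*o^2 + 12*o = (o)*(o^2 - 7*o + 12) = o*(o - 4)*(o - 3)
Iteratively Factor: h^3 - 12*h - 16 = (h - 4)*(h^2 + 4*h + 4) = (h - 4)*(h + 2)*(h + 2)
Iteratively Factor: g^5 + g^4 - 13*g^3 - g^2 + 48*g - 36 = (g + 3)*(g^4 - 2*g^3 - 7*g^2 + 20*g - 12) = (g - 1)*(g + 3)*(g^3 - g^2 - 8*g + 12) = (g - 2)*(g - 1)*(g + 3)*(g^2 + g - 6) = (g - 2)^2*(g - 1)*(g + 3)*(g + 3)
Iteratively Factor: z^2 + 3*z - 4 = (z - 1)*(z + 4)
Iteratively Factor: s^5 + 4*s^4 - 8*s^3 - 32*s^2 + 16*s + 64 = (s - 2)*(s^4 + 6*s^3 + 4*s^2 - 24*s - 32) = (s - 2)*(s + 2)*(s^3 + 4*s^2 - 4*s - 16) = (s - 2)*(s + 2)^2*(s^2 + 2*s - 8) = (s - 2)^2*(s + 2)^2*(s + 4)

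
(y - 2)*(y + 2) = y^2 - 4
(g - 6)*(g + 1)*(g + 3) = g^3 - 2*g^2 - 21*g - 18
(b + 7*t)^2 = b^2 + 14*b*t + 49*t^2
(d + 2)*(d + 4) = d^2 + 6*d + 8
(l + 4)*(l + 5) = l^2 + 9*l + 20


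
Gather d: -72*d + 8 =8 - 72*d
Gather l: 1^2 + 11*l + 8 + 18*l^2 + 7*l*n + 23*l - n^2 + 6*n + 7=18*l^2 + l*(7*n + 34) - n^2 + 6*n + 16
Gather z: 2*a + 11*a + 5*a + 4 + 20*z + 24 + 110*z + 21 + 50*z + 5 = 18*a + 180*z + 54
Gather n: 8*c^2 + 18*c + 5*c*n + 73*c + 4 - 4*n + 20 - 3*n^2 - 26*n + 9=8*c^2 + 91*c - 3*n^2 + n*(5*c - 30) + 33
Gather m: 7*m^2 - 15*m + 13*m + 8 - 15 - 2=7*m^2 - 2*m - 9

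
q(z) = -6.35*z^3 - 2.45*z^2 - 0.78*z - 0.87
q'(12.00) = -2802.78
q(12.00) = -11335.83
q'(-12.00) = -2685.18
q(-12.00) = 10628.49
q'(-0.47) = -2.69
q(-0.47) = -0.39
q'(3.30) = -224.40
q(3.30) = -258.32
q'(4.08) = -337.89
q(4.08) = -476.11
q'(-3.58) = -227.39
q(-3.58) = 261.88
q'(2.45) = -127.13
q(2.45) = -110.87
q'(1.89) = -78.09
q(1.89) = -53.97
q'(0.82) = -17.61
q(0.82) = -6.66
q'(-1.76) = -51.17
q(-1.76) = 27.53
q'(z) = -19.05*z^2 - 4.9*z - 0.78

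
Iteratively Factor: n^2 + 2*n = (n)*(n + 2)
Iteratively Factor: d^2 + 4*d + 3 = (d + 3)*(d + 1)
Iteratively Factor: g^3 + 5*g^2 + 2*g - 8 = (g - 1)*(g^2 + 6*g + 8) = (g - 1)*(g + 2)*(g + 4)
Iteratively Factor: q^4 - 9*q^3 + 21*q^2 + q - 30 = (q - 3)*(q^3 - 6*q^2 + 3*q + 10) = (q - 5)*(q - 3)*(q^2 - q - 2) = (q - 5)*(q - 3)*(q + 1)*(q - 2)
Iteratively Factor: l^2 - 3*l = (l - 3)*(l)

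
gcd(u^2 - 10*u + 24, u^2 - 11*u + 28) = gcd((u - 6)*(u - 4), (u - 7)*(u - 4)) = u - 4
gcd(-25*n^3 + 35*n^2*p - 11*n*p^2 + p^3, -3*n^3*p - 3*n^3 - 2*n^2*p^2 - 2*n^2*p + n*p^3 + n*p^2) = 1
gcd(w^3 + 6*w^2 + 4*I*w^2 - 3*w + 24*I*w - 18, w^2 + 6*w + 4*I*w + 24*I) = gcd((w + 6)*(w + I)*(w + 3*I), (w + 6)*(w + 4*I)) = w + 6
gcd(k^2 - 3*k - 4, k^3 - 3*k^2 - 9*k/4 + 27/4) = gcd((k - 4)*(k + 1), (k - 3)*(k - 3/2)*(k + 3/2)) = 1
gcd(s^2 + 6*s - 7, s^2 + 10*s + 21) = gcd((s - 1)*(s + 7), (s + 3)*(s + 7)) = s + 7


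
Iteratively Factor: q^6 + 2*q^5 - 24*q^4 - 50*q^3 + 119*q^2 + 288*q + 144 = (q - 4)*(q^5 + 6*q^4 - 50*q^2 - 81*q - 36) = (q - 4)*(q + 3)*(q^4 + 3*q^3 - 9*q^2 - 23*q - 12) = (q - 4)*(q + 1)*(q + 3)*(q^3 + 2*q^2 - 11*q - 12) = (q - 4)*(q - 3)*(q + 1)*(q + 3)*(q^2 + 5*q + 4) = (q - 4)*(q - 3)*(q + 1)*(q + 3)*(q + 4)*(q + 1)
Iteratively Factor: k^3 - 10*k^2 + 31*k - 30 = (k - 5)*(k^2 - 5*k + 6) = (k - 5)*(k - 2)*(k - 3)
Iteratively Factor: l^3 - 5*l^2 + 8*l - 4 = (l - 1)*(l^2 - 4*l + 4) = (l - 2)*(l - 1)*(l - 2)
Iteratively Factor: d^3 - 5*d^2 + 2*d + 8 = (d + 1)*(d^2 - 6*d + 8) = (d - 2)*(d + 1)*(d - 4)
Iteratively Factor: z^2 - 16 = (z - 4)*(z + 4)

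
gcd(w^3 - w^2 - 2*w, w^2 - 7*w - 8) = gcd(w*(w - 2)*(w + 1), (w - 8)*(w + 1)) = w + 1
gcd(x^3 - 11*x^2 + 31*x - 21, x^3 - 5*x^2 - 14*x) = x - 7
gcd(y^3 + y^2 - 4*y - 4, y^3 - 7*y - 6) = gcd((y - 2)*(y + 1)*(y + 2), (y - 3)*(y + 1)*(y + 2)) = y^2 + 3*y + 2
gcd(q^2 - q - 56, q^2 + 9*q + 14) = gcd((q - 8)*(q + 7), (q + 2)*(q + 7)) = q + 7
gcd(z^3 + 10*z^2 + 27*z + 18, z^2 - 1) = z + 1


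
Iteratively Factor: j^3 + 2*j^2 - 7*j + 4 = (j - 1)*(j^2 + 3*j - 4) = (j - 1)*(j + 4)*(j - 1)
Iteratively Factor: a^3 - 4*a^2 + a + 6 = (a - 3)*(a^2 - a - 2) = (a - 3)*(a - 2)*(a + 1)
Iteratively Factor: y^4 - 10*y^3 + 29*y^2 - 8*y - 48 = (y - 4)*(y^3 - 6*y^2 + 5*y + 12) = (y - 4)*(y - 3)*(y^2 - 3*y - 4) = (y - 4)^2*(y - 3)*(y + 1)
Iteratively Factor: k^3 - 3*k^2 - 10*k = (k + 2)*(k^2 - 5*k) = k*(k + 2)*(k - 5)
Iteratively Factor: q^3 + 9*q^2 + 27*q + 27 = (q + 3)*(q^2 + 6*q + 9) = (q + 3)^2*(q + 3)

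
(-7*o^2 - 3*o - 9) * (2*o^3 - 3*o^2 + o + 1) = -14*o^5 + 15*o^4 - 16*o^3 + 17*o^2 - 12*o - 9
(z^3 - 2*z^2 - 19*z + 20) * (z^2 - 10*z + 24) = z^5 - 12*z^4 + 25*z^3 + 162*z^2 - 656*z + 480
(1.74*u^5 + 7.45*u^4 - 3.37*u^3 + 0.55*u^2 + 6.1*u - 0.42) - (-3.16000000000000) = 1.74*u^5 + 7.45*u^4 - 3.37*u^3 + 0.55*u^2 + 6.1*u + 2.74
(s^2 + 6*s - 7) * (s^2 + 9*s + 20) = s^4 + 15*s^3 + 67*s^2 + 57*s - 140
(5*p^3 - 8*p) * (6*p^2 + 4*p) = 30*p^5 + 20*p^4 - 48*p^3 - 32*p^2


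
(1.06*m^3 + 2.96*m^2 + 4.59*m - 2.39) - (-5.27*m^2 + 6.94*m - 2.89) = 1.06*m^3 + 8.23*m^2 - 2.35*m + 0.5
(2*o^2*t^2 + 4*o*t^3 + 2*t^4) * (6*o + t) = 12*o^3*t^2 + 26*o^2*t^3 + 16*o*t^4 + 2*t^5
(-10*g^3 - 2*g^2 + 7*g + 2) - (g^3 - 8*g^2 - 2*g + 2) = -11*g^3 + 6*g^2 + 9*g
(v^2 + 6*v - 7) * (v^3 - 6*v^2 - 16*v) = v^5 - 59*v^3 - 54*v^2 + 112*v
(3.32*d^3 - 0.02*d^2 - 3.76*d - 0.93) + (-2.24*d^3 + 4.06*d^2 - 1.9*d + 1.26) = 1.08*d^3 + 4.04*d^2 - 5.66*d + 0.33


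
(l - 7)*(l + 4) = l^2 - 3*l - 28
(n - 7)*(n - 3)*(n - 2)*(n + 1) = n^4 - 11*n^3 + 29*n^2 - n - 42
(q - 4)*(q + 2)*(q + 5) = q^3 + 3*q^2 - 18*q - 40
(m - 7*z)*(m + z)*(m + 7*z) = m^3 + m^2*z - 49*m*z^2 - 49*z^3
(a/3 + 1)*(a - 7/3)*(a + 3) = a^3/3 + 11*a^2/9 - 5*a/3 - 7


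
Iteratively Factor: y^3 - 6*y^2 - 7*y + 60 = (y - 5)*(y^2 - y - 12) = (y - 5)*(y - 4)*(y + 3)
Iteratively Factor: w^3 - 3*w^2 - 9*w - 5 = (w - 5)*(w^2 + 2*w + 1) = (w - 5)*(w + 1)*(w + 1)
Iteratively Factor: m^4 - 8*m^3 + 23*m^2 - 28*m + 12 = (m - 2)*(m^3 - 6*m^2 + 11*m - 6) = (m - 3)*(m - 2)*(m^2 - 3*m + 2) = (m - 3)*(m - 2)^2*(m - 1)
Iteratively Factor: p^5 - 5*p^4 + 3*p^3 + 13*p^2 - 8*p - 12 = (p + 1)*(p^4 - 6*p^3 + 9*p^2 + 4*p - 12) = (p + 1)^2*(p^3 - 7*p^2 + 16*p - 12) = (p - 2)*(p + 1)^2*(p^2 - 5*p + 6) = (p - 2)^2*(p + 1)^2*(p - 3)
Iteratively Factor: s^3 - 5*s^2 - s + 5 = (s - 1)*(s^2 - 4*s - 5) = (s - 5)*(s - 1)*(s + 1)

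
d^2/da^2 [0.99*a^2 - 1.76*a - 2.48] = 1.98000000000000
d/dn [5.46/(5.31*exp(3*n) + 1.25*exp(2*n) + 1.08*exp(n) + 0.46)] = (-86.9778*exp(2*n) - 13.65*exp(n) - 5.8968)*exp(n)/(5.31*exp(3*n) + 1.25*exp(2*n) + 1.08*exp(n) + 0.46)^2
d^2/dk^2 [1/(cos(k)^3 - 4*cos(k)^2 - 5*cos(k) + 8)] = ((-17*cos(k) - 32*cos(2*k) + 9*cos(3*k))*(cos(k)^3 - 4*cos(k)^2 - 5*cos(k) + 8)/4 + 2*(-3*cos(k)^2 + 8*cos(k) + 5)^2*sin(k)^2)/(cos(k)^3 - 4*cos(k)^2 - 5*cos(k) + 8)^3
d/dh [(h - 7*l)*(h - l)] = 2*h - 8*l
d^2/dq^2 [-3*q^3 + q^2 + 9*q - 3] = 2 - 18*q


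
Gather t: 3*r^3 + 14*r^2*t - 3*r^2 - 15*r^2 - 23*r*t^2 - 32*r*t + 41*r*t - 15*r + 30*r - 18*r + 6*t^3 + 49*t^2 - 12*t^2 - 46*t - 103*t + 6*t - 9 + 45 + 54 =3*r^3 - 18*r^2 - 3*r + 6*t^3 + t^2*(37 - 23*r) + t*(14*r^2 + 9*r - 143) + 90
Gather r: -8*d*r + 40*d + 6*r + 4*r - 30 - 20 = 40*d + r*(10 - 8*d) - 50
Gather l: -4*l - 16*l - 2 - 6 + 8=-20*l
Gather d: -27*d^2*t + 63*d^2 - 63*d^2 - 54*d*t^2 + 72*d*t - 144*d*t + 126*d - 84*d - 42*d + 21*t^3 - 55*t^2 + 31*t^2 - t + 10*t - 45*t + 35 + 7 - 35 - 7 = -27*d^2*t + d*(-54*t^2 - 72*t) + 21*t^3 - 24*t^2 - 36*t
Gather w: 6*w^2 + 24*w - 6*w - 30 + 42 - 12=6*w^2 + 18*w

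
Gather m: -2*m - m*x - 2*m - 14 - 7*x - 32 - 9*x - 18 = m*(-x - 4) - 16*x - 64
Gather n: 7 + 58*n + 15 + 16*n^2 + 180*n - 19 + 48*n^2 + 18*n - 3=64*n^2 + 256*n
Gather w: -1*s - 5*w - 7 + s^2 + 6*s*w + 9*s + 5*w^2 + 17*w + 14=s^2 + 8*s + 5*w^2 + w*(6*s + 12) + 7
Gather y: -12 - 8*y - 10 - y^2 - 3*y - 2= -y^2 - 11*y - 24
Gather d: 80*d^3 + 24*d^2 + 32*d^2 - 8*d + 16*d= 80*d^3 + 56*d^2 + 8*d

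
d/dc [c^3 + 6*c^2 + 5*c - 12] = 3*c^2 + 12*c + 5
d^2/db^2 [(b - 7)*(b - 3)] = 2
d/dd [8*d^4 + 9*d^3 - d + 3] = 32*d^3 + 27*d^2 - 1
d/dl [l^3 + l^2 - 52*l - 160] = 3*l^2 + 2*l - 52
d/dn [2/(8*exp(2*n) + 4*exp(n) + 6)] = (-8*exp(n) - 2)*exp(n)/(4*exp(2*n) + 2*exp(n) + 3)^2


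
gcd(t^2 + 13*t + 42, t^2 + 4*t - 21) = t + 7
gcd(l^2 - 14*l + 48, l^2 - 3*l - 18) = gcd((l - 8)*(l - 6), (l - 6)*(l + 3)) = l - 6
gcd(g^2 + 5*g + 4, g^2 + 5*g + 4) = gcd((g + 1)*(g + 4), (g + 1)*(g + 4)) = g^2 + 5*g + 4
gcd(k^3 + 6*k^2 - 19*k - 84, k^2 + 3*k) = k + 3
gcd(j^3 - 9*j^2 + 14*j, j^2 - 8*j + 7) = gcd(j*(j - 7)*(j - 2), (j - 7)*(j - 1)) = j - 7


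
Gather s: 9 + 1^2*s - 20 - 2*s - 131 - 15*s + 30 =-16*s - 112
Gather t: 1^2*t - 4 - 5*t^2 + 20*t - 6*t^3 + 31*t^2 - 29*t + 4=-6*t^3 + 26*t^2 - 8*t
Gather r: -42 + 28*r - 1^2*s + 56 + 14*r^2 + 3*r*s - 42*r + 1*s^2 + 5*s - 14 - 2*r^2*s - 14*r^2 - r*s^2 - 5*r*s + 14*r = -2*r^2*s + r*(-s^2 - 2*s) + s^2 + 4*s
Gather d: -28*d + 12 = 12 - 28*d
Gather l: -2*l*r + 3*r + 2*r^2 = -2*l*r + 2*r^2 + 3*r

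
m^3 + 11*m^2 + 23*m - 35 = (m - 1)*(m + 5)*(m + 7)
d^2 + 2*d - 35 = (d - 5)*(d + 7)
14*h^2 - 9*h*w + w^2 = (-7*h + w)*(-2*h + w)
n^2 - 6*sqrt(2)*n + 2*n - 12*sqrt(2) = (n + 2)*(n - 6*sqrt(2))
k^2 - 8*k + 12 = (k - 6)*(k - 2)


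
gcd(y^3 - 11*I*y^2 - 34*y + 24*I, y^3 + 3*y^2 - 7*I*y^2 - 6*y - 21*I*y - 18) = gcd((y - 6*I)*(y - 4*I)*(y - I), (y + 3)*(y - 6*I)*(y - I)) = y^2 - 7*I*y - 6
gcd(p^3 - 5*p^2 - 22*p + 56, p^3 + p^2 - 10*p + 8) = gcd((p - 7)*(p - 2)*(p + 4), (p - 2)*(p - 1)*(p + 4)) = p^2 + 2*p - 8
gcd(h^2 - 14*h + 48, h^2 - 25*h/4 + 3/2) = h - 6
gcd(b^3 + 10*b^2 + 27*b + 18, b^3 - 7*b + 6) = b + 3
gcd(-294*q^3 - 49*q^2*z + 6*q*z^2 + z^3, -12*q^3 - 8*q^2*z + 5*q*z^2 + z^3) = 6*q + z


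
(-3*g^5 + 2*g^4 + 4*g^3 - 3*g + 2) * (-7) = 21*g^5 - 14*g^4 - 28*g^3 + 21*g - 14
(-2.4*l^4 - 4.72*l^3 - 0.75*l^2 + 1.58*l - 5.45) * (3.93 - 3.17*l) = 7.608*l^5 + 5.5304*l^4 - 16.1721*l^3 - 7.9561*l^2 + 23.4859*l - 21.4185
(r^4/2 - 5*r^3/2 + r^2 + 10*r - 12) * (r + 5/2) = r^5/2 - 5*r^4/4 - 21*r^3/4 + 25*r^2/2 + 13*r - 30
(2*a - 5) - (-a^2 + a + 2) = a^2 + a - 7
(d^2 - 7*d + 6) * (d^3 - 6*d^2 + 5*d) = d^5 - 13*d^4 + 53*d^3 - 71*d^2 + 30*d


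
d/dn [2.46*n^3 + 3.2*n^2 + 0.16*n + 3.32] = 7.38*n^2 + 6.4*n + 0.16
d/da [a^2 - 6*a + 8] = 2*a - 6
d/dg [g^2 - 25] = 2*g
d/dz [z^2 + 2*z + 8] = 2*z + 2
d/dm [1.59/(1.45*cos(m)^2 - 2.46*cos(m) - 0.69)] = (4.611*cos(m) - 3.9114)*sin(m)/(-1.45*cos(m)^2 + 2.46*cos(m) + 0.69)^2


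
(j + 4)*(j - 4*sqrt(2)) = j^2 - 4*sqrt(2)*j + 4*j - 16*sqrt(2)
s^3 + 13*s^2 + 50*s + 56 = (s + 2)*(s + 4)*(s + 7)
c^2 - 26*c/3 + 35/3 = (c - 7)*(c - 5/3)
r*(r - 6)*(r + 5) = r^3 - r^2 - 30*r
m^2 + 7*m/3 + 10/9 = (m + 2/3)*(m + 5/3)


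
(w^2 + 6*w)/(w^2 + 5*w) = (w + 6)/(w + 5)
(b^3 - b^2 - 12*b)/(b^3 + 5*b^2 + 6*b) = (b - 4)/(b + 2)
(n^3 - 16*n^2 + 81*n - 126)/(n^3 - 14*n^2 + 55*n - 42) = (n - 3)/(n - 1)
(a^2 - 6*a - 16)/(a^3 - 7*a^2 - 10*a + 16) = 1/(a - 1)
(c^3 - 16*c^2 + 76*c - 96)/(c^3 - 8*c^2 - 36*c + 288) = (c - 2)/(c + 6)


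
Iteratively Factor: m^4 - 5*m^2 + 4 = (m - 2)*(m^3 + 2*m^2 - m - 2) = (m - 2)*(m + 1)*(m^2 + m - 2) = (m - 2)*(m - 1)*(m + 1)*(m + 2)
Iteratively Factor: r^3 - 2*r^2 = (r)*(r^2 - 2*r) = r*(r - 2)*(r)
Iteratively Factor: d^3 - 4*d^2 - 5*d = (d - 5)*(d^2 + d) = d*(d - 5)*(d + 1)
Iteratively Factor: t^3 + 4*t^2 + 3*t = (t)*(t^2 + 4*t + 3) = t*(t + 1)*(t + 3)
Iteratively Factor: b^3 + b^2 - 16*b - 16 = (b + 1)*(b^2 - 16) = (b + 1)*(b + 4)*(b - 4)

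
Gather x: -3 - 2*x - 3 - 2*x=-4*x - 6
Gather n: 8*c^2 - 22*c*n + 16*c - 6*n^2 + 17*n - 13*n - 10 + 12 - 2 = 8*c^2 + 16*c - 6*n^2 + n*(4 - 22*c)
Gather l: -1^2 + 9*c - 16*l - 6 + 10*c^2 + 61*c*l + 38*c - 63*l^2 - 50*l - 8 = 10*c^2 + 47*c - 63*l^2 + l*(61*c - 66) - 15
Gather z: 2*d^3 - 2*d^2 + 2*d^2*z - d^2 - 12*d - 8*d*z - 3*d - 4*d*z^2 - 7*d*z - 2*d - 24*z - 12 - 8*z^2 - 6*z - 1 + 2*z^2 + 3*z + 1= 2*d^3 - 3*d^2 - 17*d + z^2*(-4*d - 6) + z*(2*d^2 - 15*d - 27) - 12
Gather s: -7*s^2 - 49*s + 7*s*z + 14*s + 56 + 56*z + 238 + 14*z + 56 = -7*s^2 + s*(7*z - 35) + 70*z + 350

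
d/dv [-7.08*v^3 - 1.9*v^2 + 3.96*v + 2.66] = -21.24*v^2 - 3.8*v + 3.96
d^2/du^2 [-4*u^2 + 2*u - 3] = -8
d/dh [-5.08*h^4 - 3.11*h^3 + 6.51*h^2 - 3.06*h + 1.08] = -20.32*h^3 - 9.33*h^2 + 13.02*h - 3.06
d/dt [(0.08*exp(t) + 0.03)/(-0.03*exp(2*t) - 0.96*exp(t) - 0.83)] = (0.0024*exp(2*t) + 0.0018*exp(t) - 0.0376)*exp(t)/(0.0009*exp(4*t) + 0.0576*exp(3*t) + 0.9714*exp(2*t) + 1.5936*exp(t) + 0.6889)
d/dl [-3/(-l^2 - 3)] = -6*l/(l^2 + 3)^2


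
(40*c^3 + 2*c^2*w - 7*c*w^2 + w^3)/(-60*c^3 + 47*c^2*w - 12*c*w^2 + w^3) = (2*c + w)/(-3*c + w)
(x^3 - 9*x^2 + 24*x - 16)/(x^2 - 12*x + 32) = (x^2 - 5*x + 4)/(x - 8)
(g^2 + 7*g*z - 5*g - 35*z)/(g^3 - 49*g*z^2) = (5 - g)/(g*(-g + 7*z))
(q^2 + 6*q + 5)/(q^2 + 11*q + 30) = (q + 1)/(q + 6)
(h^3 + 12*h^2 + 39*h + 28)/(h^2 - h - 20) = (h^2 + 8*h + 7)/(h - 5)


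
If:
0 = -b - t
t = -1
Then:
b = 1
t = -1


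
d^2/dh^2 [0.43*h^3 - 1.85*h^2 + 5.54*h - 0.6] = 2.58*h - 3.7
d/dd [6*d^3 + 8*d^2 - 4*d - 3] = 18*d^2 + 16*d - 4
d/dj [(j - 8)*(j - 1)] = 2*j - 9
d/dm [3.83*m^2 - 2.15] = 7.66*m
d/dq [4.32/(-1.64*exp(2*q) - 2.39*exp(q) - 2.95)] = (14.1696*exp(q) + 10.3248)*exp(q)/(1.64*exp(2*q) + 2.39*exp(q) + 2.95)^2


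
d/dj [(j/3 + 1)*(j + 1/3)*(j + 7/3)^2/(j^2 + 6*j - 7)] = 2*(27*j^5 + 351*j^4 + 918*j^3 - 794*j^2 - 4305*j - 2597)/(81*(j^4 + 12*j^3 + 22*j^2 - 84*j + 49))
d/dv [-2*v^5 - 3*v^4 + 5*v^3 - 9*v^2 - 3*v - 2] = -10*v^4 - 12*v^3 + 15*v^2 - 18*v - 3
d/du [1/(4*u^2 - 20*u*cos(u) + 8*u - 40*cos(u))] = (-5*u*sin(u) - 2*u - 10*sin(u) + 5*cos(u) - 2)/(4*(u + 2)^2*(u - 5*cos(u))^2)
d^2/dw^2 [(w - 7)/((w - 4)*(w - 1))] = 2*(w^3 - 21*w^2 + 93*w - 127)/(w^6 - 15*w^5 + 87*w^4 - 245*w^3 + 348*w^2 - 240*w + 64)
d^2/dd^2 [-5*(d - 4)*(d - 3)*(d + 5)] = 20 - 30*d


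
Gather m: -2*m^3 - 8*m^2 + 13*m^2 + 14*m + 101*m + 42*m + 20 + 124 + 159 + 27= -2*m^3 + 5*m^2 + 157*m + 330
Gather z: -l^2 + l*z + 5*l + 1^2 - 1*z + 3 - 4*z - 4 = -l^2 + 5*l + z*(l - 5)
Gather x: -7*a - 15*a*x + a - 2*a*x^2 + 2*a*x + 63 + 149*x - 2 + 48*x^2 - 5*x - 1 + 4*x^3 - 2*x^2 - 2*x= -6*a + 4*x^3 + x^2*(46 - 2*a) + x*(142 - 13*a) + 60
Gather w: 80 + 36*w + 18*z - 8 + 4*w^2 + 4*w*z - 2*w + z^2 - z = 4*w^2 + w*(4*z + 34) + z^2 + 17*z + 72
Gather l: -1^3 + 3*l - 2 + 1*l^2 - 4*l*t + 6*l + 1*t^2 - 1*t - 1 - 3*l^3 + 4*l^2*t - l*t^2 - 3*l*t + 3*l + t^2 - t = -3*l^3 + l^2*(4*t + 1) + l*(-t^2 - 7*t + 12) + 2*t^2 - 2*t - 4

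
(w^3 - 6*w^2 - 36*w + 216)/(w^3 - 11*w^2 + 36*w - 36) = (w^2 - 36)/(w^2 - 5*w + 6)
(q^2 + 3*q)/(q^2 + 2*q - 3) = q/(q - 1)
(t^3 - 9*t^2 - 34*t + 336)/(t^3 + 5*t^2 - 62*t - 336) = (t - 7)/(t + 7)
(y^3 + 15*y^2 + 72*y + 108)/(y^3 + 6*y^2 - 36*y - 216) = (y + 3)/(y - 6)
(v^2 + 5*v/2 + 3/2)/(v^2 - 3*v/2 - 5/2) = (2*v + 3)/(2*v - 5)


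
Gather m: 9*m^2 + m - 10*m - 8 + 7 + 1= 9*m^2 - 9*m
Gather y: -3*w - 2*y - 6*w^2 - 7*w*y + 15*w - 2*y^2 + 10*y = -6*w^2 + 12*w - 2*y^2 + y*(8 - 7*w)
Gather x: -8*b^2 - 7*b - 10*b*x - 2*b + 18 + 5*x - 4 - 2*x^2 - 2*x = -8*b^2 - 9*b - 2*x^2 + x*(3 - 10*b) + 14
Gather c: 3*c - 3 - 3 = 3*c - 6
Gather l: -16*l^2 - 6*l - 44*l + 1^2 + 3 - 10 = -16*l^2 - 50*l - 6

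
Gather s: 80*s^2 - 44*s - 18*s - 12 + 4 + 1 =80*s^2 - 62*s - 7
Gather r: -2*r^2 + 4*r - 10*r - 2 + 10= -2*r^2 - 6*r + 8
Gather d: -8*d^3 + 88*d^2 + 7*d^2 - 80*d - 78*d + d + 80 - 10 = -8*d^3 + 95*d^2 - 157*d + 70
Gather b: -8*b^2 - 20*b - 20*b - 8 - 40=-8*b^2 - 40*b - 48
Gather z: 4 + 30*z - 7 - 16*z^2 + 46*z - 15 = -16*z^2 + 76*z - 18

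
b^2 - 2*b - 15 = (b - 5)*(b + 3)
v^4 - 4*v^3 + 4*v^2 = v^2*(v - 2)^2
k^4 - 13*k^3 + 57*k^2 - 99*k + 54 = (k - 6)*(k - 3)^2*(k - 1)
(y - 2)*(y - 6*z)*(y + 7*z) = y^3 + y^2*z - 2*y^2 - 42*y*z^2 - 2*y*z + 84*z^2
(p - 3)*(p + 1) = p^2 - 2*p - 3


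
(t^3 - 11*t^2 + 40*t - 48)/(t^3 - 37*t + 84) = (t - 4)/(t + 7)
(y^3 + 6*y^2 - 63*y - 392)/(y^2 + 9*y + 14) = (y^2 - y - 56)/(y + 2)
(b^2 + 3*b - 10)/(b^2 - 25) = (b - 2)/(b - 5)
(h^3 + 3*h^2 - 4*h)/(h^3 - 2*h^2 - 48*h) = (-h^2 - 3*h + 4)/(-h^2 + 2*h + 48)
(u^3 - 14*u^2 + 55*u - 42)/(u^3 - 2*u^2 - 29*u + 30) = (u - 7)/(u + 5)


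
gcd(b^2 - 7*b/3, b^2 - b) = b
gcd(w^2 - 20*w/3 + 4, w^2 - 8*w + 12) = w - 6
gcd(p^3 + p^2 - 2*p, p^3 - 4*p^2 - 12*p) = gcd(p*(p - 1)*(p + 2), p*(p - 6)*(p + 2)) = p^2 + 2*p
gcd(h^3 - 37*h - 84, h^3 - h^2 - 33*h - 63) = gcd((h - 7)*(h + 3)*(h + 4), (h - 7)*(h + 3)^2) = h^2 - 4*h - 21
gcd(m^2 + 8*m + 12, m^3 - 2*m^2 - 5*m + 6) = m + 2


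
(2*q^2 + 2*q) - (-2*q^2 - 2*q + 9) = 4*q^2 + 4*q - 9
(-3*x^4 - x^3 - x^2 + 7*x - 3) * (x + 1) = -3*x^5 - 4*x^4 - 2*x^3 + 6*x^2 + 4*x - 3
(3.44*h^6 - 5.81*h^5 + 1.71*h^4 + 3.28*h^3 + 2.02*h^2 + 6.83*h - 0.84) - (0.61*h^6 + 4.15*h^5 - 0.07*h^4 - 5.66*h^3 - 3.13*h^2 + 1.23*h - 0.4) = 2.83*h^6 - 9.96*h^5 + 1.78*h^4 + 8.94*h^3 + 5.15*h^2 + 5.6*h - 0.44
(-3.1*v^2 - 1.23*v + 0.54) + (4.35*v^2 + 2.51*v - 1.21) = 1.25*v^2 + 1.28*v - 0.67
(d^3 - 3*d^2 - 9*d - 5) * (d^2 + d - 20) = d^5 - 2*d^4 - 32*d^3 + 46*d^2 + 175*d + 100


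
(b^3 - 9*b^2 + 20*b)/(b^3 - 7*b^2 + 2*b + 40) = b/(b + 2)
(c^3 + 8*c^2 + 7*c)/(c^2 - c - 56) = c*(c + 1)/(c - 8)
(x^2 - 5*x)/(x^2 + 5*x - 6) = x*(x - 5)/(x^2 + 5*x - 6)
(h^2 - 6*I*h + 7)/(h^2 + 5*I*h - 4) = (h - 7*I)/(h + 4*I)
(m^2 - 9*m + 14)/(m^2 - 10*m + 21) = (m - 2)/(m - 3)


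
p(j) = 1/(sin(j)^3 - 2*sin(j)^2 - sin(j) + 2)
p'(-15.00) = 0.93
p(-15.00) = 0.65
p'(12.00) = -0.52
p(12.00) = 0.55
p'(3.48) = 0.14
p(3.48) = 0.48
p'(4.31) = 10.19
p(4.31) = 2.23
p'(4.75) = -12530.35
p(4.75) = 235.81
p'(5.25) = -4.24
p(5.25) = 1.33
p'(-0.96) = -2.86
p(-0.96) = 1.08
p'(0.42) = 1.10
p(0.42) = 0.75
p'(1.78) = -218.36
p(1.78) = 22.69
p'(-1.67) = 682.84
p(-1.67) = 34.04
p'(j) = (-3*sin(j)^2*cos(j) + 4*sin(j)*cos(j) + cos(j))/(sin(j)^3 - 2*sin(j)^2 - sin(j) + 2)^2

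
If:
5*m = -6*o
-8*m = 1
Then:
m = -1/8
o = 5/48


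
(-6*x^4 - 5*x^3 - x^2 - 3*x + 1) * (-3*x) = 18*x^5 + 15*x^4 + 3*x^3 + 9*x^2 - 3*x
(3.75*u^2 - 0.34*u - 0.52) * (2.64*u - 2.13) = 9.9*u^3 - 8.8851*u^2 - 0.6486*u + 1.1076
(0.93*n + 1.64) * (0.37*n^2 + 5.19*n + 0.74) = 0.3441*n^3 + 5.4335*n^2 + 9.1998*n + 1.2136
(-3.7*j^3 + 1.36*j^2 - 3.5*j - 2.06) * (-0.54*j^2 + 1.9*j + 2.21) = 1.998*j^5 - 7.7644*j^4 - 3.703*j^3 - 2.532*j^2 - 11.649*j - 4.5526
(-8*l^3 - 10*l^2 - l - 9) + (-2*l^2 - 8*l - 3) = -8*l^3 - 12*l^2 - 9*l - 12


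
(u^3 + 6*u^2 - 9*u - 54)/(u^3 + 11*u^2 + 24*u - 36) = (u^2 - 9)/(u^2 + 5*u - 6)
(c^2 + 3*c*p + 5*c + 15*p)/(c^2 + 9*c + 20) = (c + 3*p)/(c + 4)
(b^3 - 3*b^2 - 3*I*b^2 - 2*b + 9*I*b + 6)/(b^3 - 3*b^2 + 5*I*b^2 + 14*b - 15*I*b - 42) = (b - I)/(b + 7*I)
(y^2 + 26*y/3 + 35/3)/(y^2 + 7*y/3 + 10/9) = 3*(y + 7)/(3*y + 2)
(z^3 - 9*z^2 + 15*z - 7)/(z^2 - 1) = (z^2 - 8*z + 7)/(z + 1)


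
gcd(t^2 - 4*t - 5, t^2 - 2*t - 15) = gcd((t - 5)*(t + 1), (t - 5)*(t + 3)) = t - 5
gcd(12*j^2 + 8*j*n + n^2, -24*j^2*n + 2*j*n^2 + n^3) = 6*j + n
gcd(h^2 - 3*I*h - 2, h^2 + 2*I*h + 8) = h - 2*I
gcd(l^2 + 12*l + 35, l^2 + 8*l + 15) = l + 5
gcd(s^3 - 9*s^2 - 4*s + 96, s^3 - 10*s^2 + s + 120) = s^2 - 5*s - 24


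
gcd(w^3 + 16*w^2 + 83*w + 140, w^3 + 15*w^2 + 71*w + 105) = w^2 + 12*w + 35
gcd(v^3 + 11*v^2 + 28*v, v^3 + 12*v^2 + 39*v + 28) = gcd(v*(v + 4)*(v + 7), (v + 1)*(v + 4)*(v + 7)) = v^2 + 11*v + 28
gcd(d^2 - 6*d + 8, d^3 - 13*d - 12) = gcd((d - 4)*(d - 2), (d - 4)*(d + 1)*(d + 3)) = d - 4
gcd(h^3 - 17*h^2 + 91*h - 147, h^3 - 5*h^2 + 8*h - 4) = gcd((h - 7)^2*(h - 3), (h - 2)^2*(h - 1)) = 1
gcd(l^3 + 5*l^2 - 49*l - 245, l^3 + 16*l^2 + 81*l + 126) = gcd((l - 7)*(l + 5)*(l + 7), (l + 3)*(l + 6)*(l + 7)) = l + 7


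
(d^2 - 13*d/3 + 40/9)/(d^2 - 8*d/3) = (d - 5/3)/d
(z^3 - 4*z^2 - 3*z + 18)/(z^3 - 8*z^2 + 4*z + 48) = (z^2 - 6*z + 9)/(z^2 - 10*z + 24)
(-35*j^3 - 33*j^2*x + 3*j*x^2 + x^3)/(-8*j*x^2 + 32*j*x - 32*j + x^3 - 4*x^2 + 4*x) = (35*j^3 + 33*j^2*x - 3*j*x^2 - x^3)/(8*j*x^2 - 32*j*x + 32*j - x^3 + 4*x^2 - 4*x)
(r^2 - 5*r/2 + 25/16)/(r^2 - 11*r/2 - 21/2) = (-16*r^2 + 40*r - 25)/(8*(-2*r^2 + 11*r + 21))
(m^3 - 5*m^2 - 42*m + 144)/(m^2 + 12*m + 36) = (m^2 - 11*m + 24)/(m + 6)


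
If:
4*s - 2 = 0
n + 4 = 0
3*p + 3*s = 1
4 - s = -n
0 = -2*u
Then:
No Solution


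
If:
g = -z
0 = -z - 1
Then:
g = 1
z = -1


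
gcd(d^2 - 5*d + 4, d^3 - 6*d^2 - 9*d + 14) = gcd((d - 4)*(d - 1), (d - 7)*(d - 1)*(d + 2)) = d - 1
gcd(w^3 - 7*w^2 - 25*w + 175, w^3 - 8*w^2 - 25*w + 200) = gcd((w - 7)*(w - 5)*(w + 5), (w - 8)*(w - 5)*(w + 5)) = w^2 - 25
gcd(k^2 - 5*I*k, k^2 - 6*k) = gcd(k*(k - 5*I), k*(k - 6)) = k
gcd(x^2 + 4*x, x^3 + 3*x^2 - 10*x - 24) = x + 4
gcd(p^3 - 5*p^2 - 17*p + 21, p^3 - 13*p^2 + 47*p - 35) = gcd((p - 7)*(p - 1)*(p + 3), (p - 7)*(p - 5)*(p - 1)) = p^2 - 8*p + 7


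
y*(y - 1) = y^2 - y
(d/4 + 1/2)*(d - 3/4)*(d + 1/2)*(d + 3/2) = d^4/4 + 13*d^3/16 + 7*d^2/16 - 33*d/64 - 9/32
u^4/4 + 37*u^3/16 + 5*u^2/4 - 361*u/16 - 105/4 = (u/4 + 1)*(u - 3)*(u + 5/4)*(u + 7)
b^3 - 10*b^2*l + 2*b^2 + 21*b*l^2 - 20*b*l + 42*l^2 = (b + 2)*(b - 7*l)*(b - 3*l)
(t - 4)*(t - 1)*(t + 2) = t^3 - 3*t^2 - 6*t + 8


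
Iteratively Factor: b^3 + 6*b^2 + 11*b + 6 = (b + 3)*(b^2 + 3*b + 2) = (b + 2)*(b + 3)*(b + 1)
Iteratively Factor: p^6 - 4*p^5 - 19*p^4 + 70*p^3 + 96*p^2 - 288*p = (p - 2)*(p^5 - 2*p^4 - 23*p^3 + 24*p^2 + 144*p) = (p - 2)*(p + 3)*(p^4 - 5*p^3 - 8*p^2 + 48*p) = (p - 2)*(p + 3)^2*(p^3 - 8*p^2 + 16*p) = p*(p - 2)*(p + 3)^2*(p^2 - 8*p + 16) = p*(p - 4)*(p - 2)*(p + 3)^2*(p - 4)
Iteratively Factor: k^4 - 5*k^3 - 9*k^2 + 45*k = (k - 5)*(k^3 - 9*k) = (k - 5)*(k - 3)*(k^2 + 3*k) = k*(k - 5)*(k - 3)*(k + 3)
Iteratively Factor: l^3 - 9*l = (l - 3)*(l^2 + 3*l) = l*(l - 3)*(l + 3)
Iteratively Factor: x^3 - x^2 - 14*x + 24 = (x + 4)*(x^2 - 5*x + 6) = (x - 3)*(x + 4)*(x - 2)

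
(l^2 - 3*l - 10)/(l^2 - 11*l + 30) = (l + 2)/(l - 6)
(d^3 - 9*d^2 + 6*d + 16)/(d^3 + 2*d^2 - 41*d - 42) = (d^2 - 10*d + 16)/(d^2 + d - 42)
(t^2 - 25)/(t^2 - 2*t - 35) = (t - 5)/(t - 7)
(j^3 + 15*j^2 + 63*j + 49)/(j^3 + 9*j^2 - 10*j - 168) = (j^2 + 8*j + 7)/(j^2 + 2*j - 24)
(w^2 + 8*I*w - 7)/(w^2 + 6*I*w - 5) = (w + 7*I)/(w + 5*I)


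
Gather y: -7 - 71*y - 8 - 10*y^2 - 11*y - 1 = -10*y^2 - 82*y - 16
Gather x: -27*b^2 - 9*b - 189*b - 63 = -27*b^2 - 198*b - 63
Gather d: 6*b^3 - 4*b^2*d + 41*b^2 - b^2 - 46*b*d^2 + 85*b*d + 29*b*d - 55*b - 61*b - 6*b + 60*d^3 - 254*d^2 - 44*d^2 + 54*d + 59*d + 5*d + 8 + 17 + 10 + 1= 6*b^3 + 40*b^2 - 122*b + 60*d^3 + d^2*(-46*b - 298) + d*(-4*b^2 + 114*b + 118) + 36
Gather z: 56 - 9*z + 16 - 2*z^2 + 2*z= -2*z^2 - 7*z + 72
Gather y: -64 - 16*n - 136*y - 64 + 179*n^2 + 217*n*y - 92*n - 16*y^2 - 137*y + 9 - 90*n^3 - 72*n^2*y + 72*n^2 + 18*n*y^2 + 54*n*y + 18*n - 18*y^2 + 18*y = -90*n^3 + 251*n^2 - 90*n + y^2*(18*n - 34) + y*(-72*n^2 + 271*n - 255) - 119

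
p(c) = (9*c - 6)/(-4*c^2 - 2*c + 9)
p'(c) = (8*c + 2)*(9*c - 6)/(-4*c^2 - 2*c + 9)^2 + 9/(-4*c^2 - 2*c + 9)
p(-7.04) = 0.40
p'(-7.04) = 0.07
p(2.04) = -1.05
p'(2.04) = 0.88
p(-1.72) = -35.42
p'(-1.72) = 701.79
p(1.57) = -2.03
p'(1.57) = 5.15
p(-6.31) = 0.46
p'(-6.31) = 0.10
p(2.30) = -0.88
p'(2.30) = 0.53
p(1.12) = 2.34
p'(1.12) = 19.89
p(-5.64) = 0.53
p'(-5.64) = 0.13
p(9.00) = -0.23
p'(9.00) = 0.02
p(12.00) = -0.17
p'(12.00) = 0.01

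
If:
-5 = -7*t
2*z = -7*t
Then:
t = 5/7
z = -5/2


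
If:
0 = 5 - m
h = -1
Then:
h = -1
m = 5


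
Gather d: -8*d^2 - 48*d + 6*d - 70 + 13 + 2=-8*d^2 - 42*d - 55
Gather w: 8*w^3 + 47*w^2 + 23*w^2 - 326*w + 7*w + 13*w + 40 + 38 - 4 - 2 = 8*w^3 + 70*w^2 - 306*w + 72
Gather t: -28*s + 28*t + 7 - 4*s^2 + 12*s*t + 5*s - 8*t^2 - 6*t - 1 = -4*s^2 - 23*s - 8*t^2 + t*(12*s + 22) + 6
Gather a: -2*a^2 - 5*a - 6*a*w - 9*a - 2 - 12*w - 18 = -2*a^2 + a*(-6*w - 14) - 12*w - 20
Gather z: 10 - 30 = -20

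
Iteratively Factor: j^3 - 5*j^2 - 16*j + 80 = (j + 4)*(j^2 - 9*j + 20) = (j - 5)*(j + 4)*(j - 4)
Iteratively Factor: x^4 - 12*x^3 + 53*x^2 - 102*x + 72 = (x - 2)*(x^3 - 10*x^2 + 33*x - 36) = (x - 4)*(x - 2)*(x^2 - 6*x + 9) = (x - 4)*(x - 3)*(x - 2)*(x - 3)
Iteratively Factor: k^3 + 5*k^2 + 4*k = (k + 1)*(k^2 + 4*k) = (k + 1)*(k + 4)*(k)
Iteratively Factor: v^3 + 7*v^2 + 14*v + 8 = (v + 1)*(v^2 + 6*v + 8) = (v + 1)*(v + 4)*(v + 2)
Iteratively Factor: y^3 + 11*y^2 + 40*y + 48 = (y + 4)*(y^2 + 7*y + 12) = (y + 3)*(y + 4)*(y + 4)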